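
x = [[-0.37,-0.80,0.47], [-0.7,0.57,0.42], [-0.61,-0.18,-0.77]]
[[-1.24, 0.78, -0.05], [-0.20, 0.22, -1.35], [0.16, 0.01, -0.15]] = x @[[0.5,-0.45,1.06], [0.85,-0.5,-0.71], [-0.80,0.46,-0.48]]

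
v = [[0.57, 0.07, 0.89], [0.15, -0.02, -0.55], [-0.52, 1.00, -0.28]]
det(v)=0.464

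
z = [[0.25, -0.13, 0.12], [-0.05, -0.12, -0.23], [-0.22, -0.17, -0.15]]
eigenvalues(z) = [(-0.34+0j), (0.16+0.12j), (0.16-0.12j)]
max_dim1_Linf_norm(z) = 0.25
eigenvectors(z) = [[(-0.02+0j), 0.74+0.00j, (0.74-0j)], [-0.73+0.00j, (0.1-0.33j), (0.1+0.33j)], [-0.68+0.00j, (-0.45+0.35j), -0.45-0.35j]]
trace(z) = -0.02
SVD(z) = [[-0.52, -0.83, 0.21], [0.50, -0.50, -0.71], [0.69, -0.26, 0.67]] @ diag([0.43094930211091614, 0.25146453946536207, 0.12020101664123992]) @ [[-0.71, -0.26, -0.65], [-0.5, 0.84, 0.21], [-0.49, -0.48, 0.73]]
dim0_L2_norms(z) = [0.34, 0.25, 0.3]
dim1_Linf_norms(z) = [0.25, 0.23, 0.22]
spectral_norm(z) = 0.43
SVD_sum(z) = [[0.16, 0.06, 0.15], [-0.15, -0.06, -0.14], [-0.21, -0.08, -0.19]] + [[0.10, -0.18, -0.04],  [0.06, -0.1, -0.03],  [0.03, -0.05, -0.01]] + [[-0.01, -0.01, 0.02], [0.04, 0.04, -0.06], [-0.04, -0.04, 0.06]]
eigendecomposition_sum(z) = [[-0.00+0.00j, -0.01-0.00j, -0.00+0.00j], [(-0.08+0j), (-0.18-0j), (-0.17+0j)], [-0.07+0.00j, -0.17-0.00j, (-0.16+0j)]] + [[(0.13-0.01j), -0.06+0.08j, (0.06-0.09j)], [(0.01-0.06j), (0.03+0.04j), (-0.03-0.04j)], [(-0.07+0.06j), -0.00-0.08j, 0.00+0.08j]] + [[0.13+0.01j, (-0.06-0.08j), 0.06+0.09j], [0.01+0.06j, (0.03-0.04j), (-0.03+0.04j)], [(-0.07-0.06j), -0.00+0.08j, -0.08j]]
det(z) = -0.01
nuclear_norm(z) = 0.80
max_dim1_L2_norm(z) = 0.32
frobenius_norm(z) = 0.51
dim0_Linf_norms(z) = [0.25, 0.17, 0.23]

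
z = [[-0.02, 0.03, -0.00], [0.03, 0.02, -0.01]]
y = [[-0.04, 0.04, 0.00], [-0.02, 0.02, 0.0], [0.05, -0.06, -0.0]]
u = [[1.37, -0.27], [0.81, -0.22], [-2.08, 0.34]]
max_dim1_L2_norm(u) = 2.11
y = u @ z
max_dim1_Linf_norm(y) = 0.06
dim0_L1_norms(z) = [0.05, 0.05, 0.01]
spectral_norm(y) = 0.10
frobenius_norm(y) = 0.10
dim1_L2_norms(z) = [0.04, 0.04]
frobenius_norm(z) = 0.05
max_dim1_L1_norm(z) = 0.06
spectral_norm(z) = 0.04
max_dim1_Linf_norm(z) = 0.03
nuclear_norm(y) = 0.10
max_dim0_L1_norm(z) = 0.05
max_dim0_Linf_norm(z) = 0.03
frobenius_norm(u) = 2.66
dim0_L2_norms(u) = [2.62, 0.49]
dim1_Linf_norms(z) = [0.03, 0.03]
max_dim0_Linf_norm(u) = 2.08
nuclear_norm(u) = 2.75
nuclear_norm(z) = 0.07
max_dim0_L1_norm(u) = 4.26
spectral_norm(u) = 2.66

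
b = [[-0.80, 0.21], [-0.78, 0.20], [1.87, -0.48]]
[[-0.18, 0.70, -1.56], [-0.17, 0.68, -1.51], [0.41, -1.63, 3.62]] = b @ [[-0.25,-0.80,1.5], [-1.83,0.27,-1.70]]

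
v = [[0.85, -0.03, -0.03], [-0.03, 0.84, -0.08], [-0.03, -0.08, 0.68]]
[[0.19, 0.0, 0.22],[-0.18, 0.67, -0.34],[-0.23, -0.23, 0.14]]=v @ [[0.2, 0.02, 0.25],  [-0.24, 0.77, -0.38],  [-0.36, -0.24, 0.17]]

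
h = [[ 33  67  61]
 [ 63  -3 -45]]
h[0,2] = 61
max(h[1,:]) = 63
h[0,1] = 67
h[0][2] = 61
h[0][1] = 67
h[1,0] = 63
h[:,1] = [67, -3]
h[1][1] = -3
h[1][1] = -3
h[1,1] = -3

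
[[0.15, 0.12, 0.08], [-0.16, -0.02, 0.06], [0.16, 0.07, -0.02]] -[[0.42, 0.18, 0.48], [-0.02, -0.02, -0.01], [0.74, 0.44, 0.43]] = [[-0.27,-0.06,-0.4], [-0.14,0.0,0.07], [-0.58,-0.37,-0.45]]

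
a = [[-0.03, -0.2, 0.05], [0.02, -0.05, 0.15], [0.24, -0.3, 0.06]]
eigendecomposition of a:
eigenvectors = [[-0.83+0.00j, 0.32+0.18j, (0.32-0.18j)],[(-0.4+0j), (0.24-0.44j), (0.24+0.44j)],[0.38+0.00j, (0.79+0j), (0.79-0j)]]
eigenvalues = [(-0.15+0j), (0.06+0.22j), (0.06-0.22j)]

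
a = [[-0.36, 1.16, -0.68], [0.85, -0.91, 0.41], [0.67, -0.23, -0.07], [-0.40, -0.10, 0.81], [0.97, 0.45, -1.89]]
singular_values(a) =[2.52, 1.81, 0.33]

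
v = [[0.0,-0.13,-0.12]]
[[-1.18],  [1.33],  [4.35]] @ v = [[0.0, 0.15, 0.14], [0.0, -0.17, -0.16], [0.00, -0.57, -0.52]]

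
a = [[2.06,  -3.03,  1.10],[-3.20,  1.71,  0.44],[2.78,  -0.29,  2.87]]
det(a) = -25.37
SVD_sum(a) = [[2.79, -1.78, 1.25],[-2.54, 1.63, -1.14],[2.64, -1.69, 1.19]] + [[-0.01, -0.5, -0.70], [0.01, 0.77, 1.08], [0.02, 1.27, 1.78]] + [[-0.72, -0.75, 0.54],[-0.67, -0.69, 0.5],[0.12, 0.13, -0.09]]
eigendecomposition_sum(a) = [[-0.79, -0.69, 0.26], [-0.81, -0.71, 0.27], [0.44, 0.38, -0.14]] + [[2.87, -2.37, 0.81],[-2.05, 1.69, -0.58],[3.28, -2.70, 0.92]] + [[-0.01, 0.03, 0.03], [-0.34, 0.73, 0.75], [-0.93, 2.03, 2.09]]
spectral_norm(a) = 5.85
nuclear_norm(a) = 10.15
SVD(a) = [[-0.61, 0.32, -0.73], [0.55, -0.49, -0.67], [-0.57, -0.81, 0.12]] @ diag([5.846349919998797, 2.6967768985870046, 1.60909507866301]) @ [[-0.79,0.50,-0.35], [-0.01,-0.58,-0.81], [0.62,0.64,-0.46]]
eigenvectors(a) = [[0.65, 0.6, 0.01], [0.67, -0.43, 0.34], [-0.36, 0.68, 0.94]]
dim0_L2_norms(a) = [4.71, 3.49, 3.1]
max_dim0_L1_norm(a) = 8.04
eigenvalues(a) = [-1.65, 5.48, 2.81]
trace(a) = 6.64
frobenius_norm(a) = 6.64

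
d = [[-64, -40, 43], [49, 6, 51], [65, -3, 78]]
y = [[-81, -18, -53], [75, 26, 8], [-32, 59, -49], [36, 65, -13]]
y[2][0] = -32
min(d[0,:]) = -64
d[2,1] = -3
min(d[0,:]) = -64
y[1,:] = [75, 26, 8]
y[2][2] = -49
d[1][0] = 49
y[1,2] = 8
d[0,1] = -40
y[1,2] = 8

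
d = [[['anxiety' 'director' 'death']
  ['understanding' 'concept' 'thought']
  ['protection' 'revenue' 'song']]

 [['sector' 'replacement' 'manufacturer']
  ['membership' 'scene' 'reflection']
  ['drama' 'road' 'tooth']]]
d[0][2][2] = 'song'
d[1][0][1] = 'replacement'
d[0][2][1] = 'revenue'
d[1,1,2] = 'reflection'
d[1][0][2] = 'manufacturer'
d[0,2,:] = ['protection', 'revenue', 'song']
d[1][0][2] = 'manufacturer'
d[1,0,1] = 'replacement'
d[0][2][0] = 'protection'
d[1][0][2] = 'manufacturer'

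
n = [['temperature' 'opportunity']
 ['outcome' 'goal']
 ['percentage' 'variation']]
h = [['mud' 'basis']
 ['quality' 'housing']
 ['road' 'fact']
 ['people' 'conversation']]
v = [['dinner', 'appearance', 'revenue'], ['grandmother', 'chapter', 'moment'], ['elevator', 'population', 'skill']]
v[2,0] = 'elevator'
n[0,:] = ['temperature', 'opportunity']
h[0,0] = 'mud'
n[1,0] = 'outcome'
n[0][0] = 'temperature'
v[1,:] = ['grandmother', 'chapter', 'moment']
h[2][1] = 'fact'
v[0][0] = 'dinner'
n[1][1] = 'goal'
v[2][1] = 'population'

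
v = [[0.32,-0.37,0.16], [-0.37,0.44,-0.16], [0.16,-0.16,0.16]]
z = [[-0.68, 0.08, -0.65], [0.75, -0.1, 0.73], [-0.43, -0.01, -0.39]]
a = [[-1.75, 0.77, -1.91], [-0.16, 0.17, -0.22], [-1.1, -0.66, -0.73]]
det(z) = -0.00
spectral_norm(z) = 1.53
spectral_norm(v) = 0.83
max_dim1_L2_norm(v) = 0.6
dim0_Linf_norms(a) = [1.75, 0.77, 1.91]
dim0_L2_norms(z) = [1.1, 0.13, 1.05]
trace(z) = -1.17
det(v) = 0.00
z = v @ a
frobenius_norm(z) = 1.53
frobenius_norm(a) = 3.10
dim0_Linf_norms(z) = [0.75, 0.1, 0.73]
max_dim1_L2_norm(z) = 1.05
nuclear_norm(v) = 0.92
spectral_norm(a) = 2.94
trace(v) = 0.92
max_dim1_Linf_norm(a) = 1.91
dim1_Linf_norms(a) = [1.91, 0.22, 1.1]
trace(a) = -2.31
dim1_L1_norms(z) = [1.41, 1.58, 0.83]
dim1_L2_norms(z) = [0.94, 1.05, 0.58]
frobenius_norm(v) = 0.84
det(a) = 0.01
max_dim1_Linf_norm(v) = 0.44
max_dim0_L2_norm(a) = 2.07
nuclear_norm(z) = 1.59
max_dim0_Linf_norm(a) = 1.91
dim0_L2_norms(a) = [2.07, 1.03, 2.06]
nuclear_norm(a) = 3.92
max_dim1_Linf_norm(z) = 0.75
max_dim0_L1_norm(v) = 0.97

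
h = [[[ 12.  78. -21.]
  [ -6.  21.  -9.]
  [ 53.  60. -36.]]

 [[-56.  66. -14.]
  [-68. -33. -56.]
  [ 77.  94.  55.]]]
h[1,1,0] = -68.0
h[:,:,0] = [[12.0, -6.0, 53.0], [-56.0, -68.0, 77.0]]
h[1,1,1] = -33.0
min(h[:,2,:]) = -36.0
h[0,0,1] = 78.0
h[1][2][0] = 77.0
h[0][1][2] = -9.0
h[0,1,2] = -9.0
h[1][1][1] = -33.0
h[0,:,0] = [12.0, -6.0, 53.0]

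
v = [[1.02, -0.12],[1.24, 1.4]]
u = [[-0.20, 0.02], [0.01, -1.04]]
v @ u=[[-0.21,0.15], [-0.23,-1.43]]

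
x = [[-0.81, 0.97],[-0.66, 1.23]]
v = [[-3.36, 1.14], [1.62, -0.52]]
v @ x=[[1.97, -1.86], [-0.97, 0.93]]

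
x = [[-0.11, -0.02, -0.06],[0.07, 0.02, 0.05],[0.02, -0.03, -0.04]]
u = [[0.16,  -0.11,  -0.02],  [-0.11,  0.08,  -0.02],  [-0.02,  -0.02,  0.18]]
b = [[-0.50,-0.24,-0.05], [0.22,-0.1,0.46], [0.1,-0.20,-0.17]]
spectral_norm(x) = 0.15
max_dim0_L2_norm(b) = 0.56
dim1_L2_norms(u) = [0.2, 0.14, 0.18]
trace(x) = -0.13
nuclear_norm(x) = 0.21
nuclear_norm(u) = 0.42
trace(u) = 0.42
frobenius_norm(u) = 0.30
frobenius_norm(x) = 0.16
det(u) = -0.00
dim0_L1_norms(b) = [0.82, 0.54, 0.68]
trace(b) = -0.77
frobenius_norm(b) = 0.81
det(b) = -0.07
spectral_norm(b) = 0.64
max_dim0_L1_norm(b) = 0.82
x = u @ b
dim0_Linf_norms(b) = [0.5, 0.24, 0.46]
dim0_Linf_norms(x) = [0.11, 0.03, 0.06]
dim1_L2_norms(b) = [0.56, 0.52, 0.28]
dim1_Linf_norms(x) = [0.11, 0.07, 0.04]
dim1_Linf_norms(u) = [0.16, 0.11, 0.18]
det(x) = -0.00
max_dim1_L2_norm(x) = 0.13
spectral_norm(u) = 0.24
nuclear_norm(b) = 1.33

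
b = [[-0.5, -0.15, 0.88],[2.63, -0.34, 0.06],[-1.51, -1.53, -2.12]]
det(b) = -5.22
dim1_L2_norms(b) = [1.02, 2.65, 3.02]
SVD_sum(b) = [[-0.01, -0.0, -0.0],[1.68, 0.61, 1.04],[-2.23, -0.81, -1.38]] + [[-0.47,0.38,0.53], [0.96,-0.79,-1.09], [0.73,-0.59,-0.82]] + [[-0.03, -0.53, 0.36], [-0.01, -0.16, 0.11], [-0.01, -0.12, 0.08]]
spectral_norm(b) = 3.44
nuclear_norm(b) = 6.34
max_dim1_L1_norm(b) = 5.16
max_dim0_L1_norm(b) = 4.64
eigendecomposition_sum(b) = [[-0.16+0.68j, (-0.32+0.09j), 0.11+0.24j], [(1.2+0.34j), (0.15+0.59j), 0.45-0.18j], [(-0.95-0.08j), (-0.2-0.42j), -0.31+0.20j]] + [[-0.16-0.68j, -0.32-0.09j, 0.11-0.24j],  [(1.2-0.34j), (0.15-0.59j), 0.45+0.18j],  [-0.95+0.08j, -0.20+0.42j, -0.31-0.20j]] + [[-0.18+0.00j, 0.50-0.00j, 0.66+0.00j], [0.22-0.00j, (-0.63+0j), (-0.84-0j)], [(0.4-0j), (-1.14+0j), -1.50-0.00j]]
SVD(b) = [[-0.0,0.36,-0.93],  [0.60,-0.75,-0.29],  [-0.8,-0.56,-0.21]] @ diag([3.4354142288649503, 2.219782940886606, 0.6847574544764315]) @ [[0.81, 0.30, 0.50], [-0.58, 0.48, 0.66], [0.04, 0.83, -0.56]]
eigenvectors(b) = [[0.02+0.40j, (0.02-0.4j), (-0.36+0j)], [0.73+0.00j, (0.73-0j), 0.45+0.00j], [-0.55+0.11j, -0.55-0.11j, (0.82+0j)]]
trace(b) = -2.96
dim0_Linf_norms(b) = [2.63, 1.53, 2.12]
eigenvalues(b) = [(-0.33+1.47j), (-0.33-1.47j), (-2.31+0j)]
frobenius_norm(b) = 4.15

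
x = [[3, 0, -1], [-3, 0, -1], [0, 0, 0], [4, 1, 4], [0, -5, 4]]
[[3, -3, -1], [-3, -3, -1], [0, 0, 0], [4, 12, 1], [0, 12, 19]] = x @ [[1, 0, 0], [0, 0, -3], [0, 3, 1]]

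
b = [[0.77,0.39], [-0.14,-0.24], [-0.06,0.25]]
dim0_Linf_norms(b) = [0.77, 0.39]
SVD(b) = [[-0.96, -0.21],[0.27, -0.47],[-0.09, 0.86]] @ diag([0.8980277040414147, 0.28608782353344814]) @ [[-0.86, -0.51], [-0.51, 0.86]]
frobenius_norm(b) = 0.94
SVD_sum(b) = [[0.74, 0.44], [-0.21, -0.12], [0.07, 0.04]] + [[0.03, -0.05], [0.07, -0.12], [-0.13, 0.21]]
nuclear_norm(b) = 1.18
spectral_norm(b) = 0.90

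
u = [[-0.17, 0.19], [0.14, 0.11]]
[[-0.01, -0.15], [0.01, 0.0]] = u @[[0.05, 0.38], [-0.01, -0.45]]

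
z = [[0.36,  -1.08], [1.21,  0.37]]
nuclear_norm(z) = 2.40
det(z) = 1.44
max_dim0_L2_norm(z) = 1.26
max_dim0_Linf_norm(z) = 1.21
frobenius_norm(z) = 1.70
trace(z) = 0.73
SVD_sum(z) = [[0.14, 0.03],[1.24, 0.24]] + [[0.22,-1.11], [-0.03,0.13]]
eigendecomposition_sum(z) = [[(0.18+0.57j), (-0.54+0.17j)], [(0.6-0.19j), 0.18+0.57j]] + [[0.18-0.57j, (-0.54-0.17j)],  [(0.6+0.19j), 0.18-0.57j]]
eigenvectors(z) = [[0.00-0.69j, 0.69j], [-0.73+0.00j, -0.73-0.00j]]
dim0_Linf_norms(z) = [1.21, 1.08]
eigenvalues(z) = [(0.36+1.14j), (0.36-1.14j)]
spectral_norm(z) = 1.27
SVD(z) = [[-0.12, -0.99], [-0.99, 0.12]] @ diag([1.2669615527055031, 1.1365775046014508]) @ [[-0.98, -0.19], [-0.19, 0.98]]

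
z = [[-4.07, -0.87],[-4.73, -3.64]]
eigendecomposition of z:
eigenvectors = [[-0.43, 0.36], [-0.90, -0.93]]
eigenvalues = [-5.89, -1.82]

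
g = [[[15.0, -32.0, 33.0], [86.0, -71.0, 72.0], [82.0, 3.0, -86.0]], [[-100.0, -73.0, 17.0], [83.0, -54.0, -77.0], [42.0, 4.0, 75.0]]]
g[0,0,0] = 15.0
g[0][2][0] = 82.0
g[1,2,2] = 75.0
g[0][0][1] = -32.0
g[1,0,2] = 17.0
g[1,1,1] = -54.0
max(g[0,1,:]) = 86.0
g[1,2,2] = 75.0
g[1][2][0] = 42.0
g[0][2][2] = -86.0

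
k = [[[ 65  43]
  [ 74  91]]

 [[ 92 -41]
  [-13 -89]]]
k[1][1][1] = -89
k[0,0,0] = 65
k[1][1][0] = -13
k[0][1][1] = 91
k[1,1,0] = -13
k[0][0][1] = 43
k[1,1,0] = -13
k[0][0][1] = 43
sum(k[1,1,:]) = -102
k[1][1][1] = -89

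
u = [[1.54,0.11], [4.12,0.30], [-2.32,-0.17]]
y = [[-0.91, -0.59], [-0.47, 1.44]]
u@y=[[-1.45, -0.75], [-3.89, -2.00], [2.19, 1.12]]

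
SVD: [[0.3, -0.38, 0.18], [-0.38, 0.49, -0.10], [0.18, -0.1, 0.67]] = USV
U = [[-0.53,0.28,-0.8], [0.60,-0.55,-0.59], [-0.60,-0.79,0.13]]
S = [0.93, 0.54, 0.01]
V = [[-0.53,0.60,-0.6], [0.28,-0.55,-0.79], [0.80,0.59,-0.13]]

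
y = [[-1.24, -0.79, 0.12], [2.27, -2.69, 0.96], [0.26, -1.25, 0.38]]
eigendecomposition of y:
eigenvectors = [[(-0.18-0.39j), -0.18+0.39j, -0.08+0.00j], [(-0.81+0j), (-0.81-0j), 0.27+0.00j], [(-0.35-0.16j), (-0.35+0.16j), (0.96+0j)]]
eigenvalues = [(-1.78+1.29j), (-1.78-1.29j), 0j]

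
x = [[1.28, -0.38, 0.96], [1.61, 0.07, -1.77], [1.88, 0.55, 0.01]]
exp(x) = [[5.87, -0.45, 2.86], [0.94, 0.5, -0.91], [5.21, 0.08, 2.56]]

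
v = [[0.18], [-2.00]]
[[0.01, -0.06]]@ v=[[0.12]]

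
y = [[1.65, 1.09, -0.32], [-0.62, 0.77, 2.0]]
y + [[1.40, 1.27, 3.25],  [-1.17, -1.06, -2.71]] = [[3.05, 2.36, 2.93], [-1.79, -0.29, -0.71]]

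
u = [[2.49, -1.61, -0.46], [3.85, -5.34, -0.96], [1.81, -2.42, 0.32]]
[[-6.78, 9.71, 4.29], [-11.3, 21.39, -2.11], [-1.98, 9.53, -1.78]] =u @[[-1.98, 2.40, 3.53], [-0.09, -2.20, 3.19], [4.33, -0.42, -1.39]]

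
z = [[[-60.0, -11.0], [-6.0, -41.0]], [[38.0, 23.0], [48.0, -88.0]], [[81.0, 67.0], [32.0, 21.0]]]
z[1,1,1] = -88.0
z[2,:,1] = [67.0, 21.0]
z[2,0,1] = 67.0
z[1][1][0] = 48.0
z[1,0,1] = 23.0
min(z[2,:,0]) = 32.0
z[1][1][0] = 48.0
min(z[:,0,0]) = -60.0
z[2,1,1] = 21.0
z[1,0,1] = 23.0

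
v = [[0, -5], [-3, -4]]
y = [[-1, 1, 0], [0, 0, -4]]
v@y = [[0, 0, 20], [3, -3, 16]]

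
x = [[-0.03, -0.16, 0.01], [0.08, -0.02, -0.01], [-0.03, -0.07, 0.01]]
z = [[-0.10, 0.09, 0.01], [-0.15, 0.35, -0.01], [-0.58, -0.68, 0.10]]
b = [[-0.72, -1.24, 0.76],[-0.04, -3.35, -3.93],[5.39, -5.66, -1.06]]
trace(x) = -0.04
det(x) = 0.00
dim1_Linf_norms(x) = [0.16, 0.08, 0.07]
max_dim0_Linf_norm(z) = 0.68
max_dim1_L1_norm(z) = 1.36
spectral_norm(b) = 8.58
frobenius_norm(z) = 0.99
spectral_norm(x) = 0.18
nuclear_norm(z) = 1.28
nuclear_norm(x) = 0.27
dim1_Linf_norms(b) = [1.24, 3.93, 5.66]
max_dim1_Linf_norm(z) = 0.68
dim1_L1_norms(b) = [2.72, 7.32, 12.11]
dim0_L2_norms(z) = [0.61, 0.77, 0.1]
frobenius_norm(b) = 9.57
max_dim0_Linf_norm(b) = 5.66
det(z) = 0.00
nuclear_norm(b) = 14.10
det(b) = 53.67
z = b @ x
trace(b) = -5.13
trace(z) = 0.35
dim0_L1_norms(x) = [0.14, 0.25, 0.03]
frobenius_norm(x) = 0.20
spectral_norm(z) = 0.92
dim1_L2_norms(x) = [0.16, 0.08, 0.08]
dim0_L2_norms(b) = [5.44, 6.69, 4.14]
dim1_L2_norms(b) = [1.62, 5.16, 7.89]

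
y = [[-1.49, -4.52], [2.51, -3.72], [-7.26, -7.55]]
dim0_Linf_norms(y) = [7.26, 7.55]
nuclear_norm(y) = 16.11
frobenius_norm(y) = 12.35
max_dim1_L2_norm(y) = 10.47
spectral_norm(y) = 11.43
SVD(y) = [[-0.39,-0.33], [-0.13,-0.91], [-0.91,0.27]] @ diag([11.427080866356222, 4.681978521283025]) @ [[0.6, 0.8], [-0.80, 0.60]]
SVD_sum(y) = [[-2.71, -3.6], [-0.88, -1.17], [-6.25, -8.31]] + [[1.22, -0.92], [3.39, -2.55], [-1.01, 0.76]]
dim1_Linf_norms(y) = [4.52, 3.72, 7.55]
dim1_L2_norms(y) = [4.76, 4.49, 10.47]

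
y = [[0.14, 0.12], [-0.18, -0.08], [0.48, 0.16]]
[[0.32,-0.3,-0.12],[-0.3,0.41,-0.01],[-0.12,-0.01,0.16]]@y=[[0.04, 0.04], [-0.12, -0.07], [0.06, 0.01]]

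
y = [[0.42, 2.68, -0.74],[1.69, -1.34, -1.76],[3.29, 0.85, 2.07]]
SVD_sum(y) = [[0.79, 0.33, 0.41], [0.15, 0.06, 0.08], [3.27, 1.36, 1.71]] + [[-0.92,1.75,0.37], [1.03,-1.97,-0.42], [0.17,-0.33,-0.07]] + [[0.54, 0.61, -1.52], [0.51, 0.57, -1.42], [-0.15, -0.17, 0.43]]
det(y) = -29.76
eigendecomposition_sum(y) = [[0.70+0.79j, (0.65+0.36j), (-0.54+0.71j)], [0.15+0.82j, (0.3+0.5j), -0.65+0.27j], [1.44-1.04j, 0.71-1.03j, 1.10+1.01j]] + [[0.70-0.79j, (0.65-0.36j), -0.54-0.71j],[0.15-0.82j, 0.30-0.50j, (-0.65-0.27j)],[1.44+1.04j, (0.71+1.03j), (1.1-1.01j)]] + [[(-0.98-0j), 1.37+0.00j, (0.33-0j)], [(1.38+0j), -1.93-0.00j, (-0.46+0j)], [0.40+0.00j, (-0.56-0j), -0.13+0.00j]]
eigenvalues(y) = [(2.1+2.31j), (2.1-2.31j), (-3.05+0j)]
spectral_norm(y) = 4.05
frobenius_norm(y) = 5.61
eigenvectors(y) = [[(-0.05-0.47j), (-0.05+0.47j), 0.56+0.00j], [(0.16-0.34j), (0.16+0.34j), -0.79+0.00j], [(-0.8+0j), -0.80-0.00j, -0.23+0.00j]]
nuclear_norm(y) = 9.51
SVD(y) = [[-0.24, 0.66, -0.72], [-0.04, -0.74, -0.67], [-0.97, -0.13, 0.2]] @ diag([4.047612123510143, 3.0464719630627806, 2.4130985632348545]) @ [[-0.83, -0.35, -0.43],[-0.46, 0.87, 0.18],[-0.31, -0.35, 0.88]]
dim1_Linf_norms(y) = [2.68, 1.76, 3.29]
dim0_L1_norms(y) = [5.4, 4.87, 4.57]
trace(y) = 1.15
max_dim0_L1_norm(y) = 5.4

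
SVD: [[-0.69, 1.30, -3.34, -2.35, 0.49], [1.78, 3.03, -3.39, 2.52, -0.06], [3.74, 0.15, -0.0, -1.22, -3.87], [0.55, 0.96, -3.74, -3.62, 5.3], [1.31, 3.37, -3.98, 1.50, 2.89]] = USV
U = [[0.33, -0.06, 0.36, -0.86, 0.14], [0.33, 0.65, -0.19, -0.11, -0.65], [-0.18, 0.50, 0.80, 0.25, 0.14], [0.65, -0.45, 0.36, 0.39, -0.29], [0.57, 0.34, -0.27, 0.19, 0.67]]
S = [10.05, 6.59, 5.01, 2.46, 0.27]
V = [[0.08, 0.39, -0.69, -0.12, 0.59],  [0.50, 0.41, -0.25, 0.5, -0.52],  [0.45, -0.11, -0.17, -0.80, -0.35],  [0.73, -0.16, 0.41, 0.12, 0.51],  [-0.09, 0.80, 0.52, -0.28, 0.02]]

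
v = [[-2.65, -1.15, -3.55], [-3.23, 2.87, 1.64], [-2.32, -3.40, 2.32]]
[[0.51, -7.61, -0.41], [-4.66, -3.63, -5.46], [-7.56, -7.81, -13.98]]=v @ [[1.26, 2.13, 2.03], [0.51, 1.00, 1.45], [-1.25, 0.23, -1.87]]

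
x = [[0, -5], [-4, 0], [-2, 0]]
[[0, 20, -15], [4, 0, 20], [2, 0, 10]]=x @ [[-1, 0, -5], [0, -4, 3]]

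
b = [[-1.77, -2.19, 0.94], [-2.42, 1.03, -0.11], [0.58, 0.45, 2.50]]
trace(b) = 1.76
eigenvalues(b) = [(-3.16+0j), (2.46+0.22j), (2.46-0.22j)]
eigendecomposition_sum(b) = [[(-2.38+0j), -1.28+0.00j, 0.37-0.00j],[-1.36+0.00j, -0.73+0.00j, 0.21-0.00j],[(0.35-0j), (0.19-0j), (-0.05+0j)]] + [[0.30+0.07j, (-0.45-0.52j), 0.29-1.54j], [-0.53-0.05j, 0.88+0.79j, -0.16+2.67j], [0.11+0.26j, (0.13-0.61j), (1.28-0.63j)]] + [[(0.3-0.07j),(-0.45+0.52j),0.29+1.54j], [(-0.53+0.05j),(0.88-0.79j),(-0.16-2.67j)], [0.11-0.26j,0.13+0.61j,1.28+0.63j]]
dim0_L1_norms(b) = [4.77, 3.67, 3.55]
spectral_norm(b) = 3.17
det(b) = -19.34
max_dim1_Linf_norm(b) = 2.5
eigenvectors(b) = [[(-0.86+0j), (-0.45-0.06j), -0.45+0.06j], [-0.49+0.00j, (0.78+0j), 0.78-0.00j], [0.13+0.00j, -0.21-0.36j, -0.21+0.36j]]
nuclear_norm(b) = 8.14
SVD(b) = [[-0.82,0.39,-0.41], [-0.55,-0.4,0.73], [0.12,0.83,0.55]] @ diag([3.171233260807744, 2.746584993407673, 2.220461771689496]) @ [[0.9, 0.41, -0.13], [0.28, -0.33, 0.9], [-0.32, 0.85, 0.41]]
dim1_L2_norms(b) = [2.97, 2.63, 2.61]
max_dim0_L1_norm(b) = 4.77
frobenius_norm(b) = 4.75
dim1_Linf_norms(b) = [2.19, 2.42, 2.5]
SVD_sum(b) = [[-2.36, -1.06, 0.34], [-1.59, -0.71, 0.23], [0.35, 0.16, -0.05]] + [[0.30, -0.36, 0.97], [-0.31, 0.37, -1.00], [0.63, -0.75, 2.05]] + [[0.29, -0.77, -0.37], [-0.52, 1.38, 0.66], [-0.40, 1.04, 0.50]]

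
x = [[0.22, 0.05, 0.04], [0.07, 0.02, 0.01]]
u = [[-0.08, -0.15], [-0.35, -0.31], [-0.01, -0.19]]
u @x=[[-0.03, -0.01, -0.00], [-0.1, -0.02, -0.02], [-0.02, -0.00, -0.0]]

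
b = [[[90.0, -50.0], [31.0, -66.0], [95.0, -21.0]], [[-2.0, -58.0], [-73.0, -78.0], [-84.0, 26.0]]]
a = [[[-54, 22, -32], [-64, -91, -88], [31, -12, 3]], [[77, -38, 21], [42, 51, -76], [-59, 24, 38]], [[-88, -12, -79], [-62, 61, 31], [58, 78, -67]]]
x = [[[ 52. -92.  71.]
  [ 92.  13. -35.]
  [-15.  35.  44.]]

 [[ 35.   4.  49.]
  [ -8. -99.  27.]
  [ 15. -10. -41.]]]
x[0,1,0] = 92.0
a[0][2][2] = 3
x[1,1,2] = 27.0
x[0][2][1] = 35.0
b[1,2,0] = -84.0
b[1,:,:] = [[-2.0, -58.0], [-73.0, -78.0], [-84.0, 26.0]]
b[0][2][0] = 95.0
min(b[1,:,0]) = -84.0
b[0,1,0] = 31.0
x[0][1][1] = 13.0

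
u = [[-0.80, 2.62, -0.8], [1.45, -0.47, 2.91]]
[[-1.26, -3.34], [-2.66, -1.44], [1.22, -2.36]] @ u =[[-3.83,-1.73,-8.71], [0.04,-6.29,-2.06], [-4.4,4.31,-7.84]]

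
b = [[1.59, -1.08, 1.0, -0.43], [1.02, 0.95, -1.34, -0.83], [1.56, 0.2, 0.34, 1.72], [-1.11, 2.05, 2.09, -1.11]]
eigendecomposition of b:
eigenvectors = [[0.19+0.00j,(-0.77+0j),(0.1+0.42j),0.10-0.42j], [(-0.06+0j),0.08+0.00j,0.67+0.00j,(0.67-0j)], [-0.53+0.00j,(-0.63+0j),-0.04-0.26j,-0.04+0.26j], [(0.82+0j),(-0.08+0j),0.09-0.54j,(0.09+0.54j)]]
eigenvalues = [(-2.85+0j), (2.46+0j), (1.08+1.82j), (1.08-1.82j)]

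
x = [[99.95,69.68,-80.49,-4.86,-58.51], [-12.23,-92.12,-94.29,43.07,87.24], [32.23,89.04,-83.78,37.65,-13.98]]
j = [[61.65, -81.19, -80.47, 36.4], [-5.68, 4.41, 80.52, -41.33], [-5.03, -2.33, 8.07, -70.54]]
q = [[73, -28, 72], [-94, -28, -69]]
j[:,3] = [36.4, -41.33, -70.54]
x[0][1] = 69.68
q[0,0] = 73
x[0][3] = -4.86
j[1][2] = 80.52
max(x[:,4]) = 87.24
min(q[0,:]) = -28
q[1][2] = -69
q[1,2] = -69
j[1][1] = 4.41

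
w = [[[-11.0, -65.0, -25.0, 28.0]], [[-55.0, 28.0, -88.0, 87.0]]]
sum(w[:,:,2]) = -113.0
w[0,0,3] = 28.0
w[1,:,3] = [87.0]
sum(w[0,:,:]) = -73.0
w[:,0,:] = [[-11.0, -65.0, -25.0, 28.0], [-55.0, 28.0, -88.0, 87.0]]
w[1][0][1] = 28.0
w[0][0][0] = -11.0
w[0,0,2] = -25.0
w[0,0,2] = -25.0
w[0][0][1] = -65.0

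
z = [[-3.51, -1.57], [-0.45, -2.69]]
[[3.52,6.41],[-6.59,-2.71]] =z@[[-2.27, -2.46], [2.83, 1.42]]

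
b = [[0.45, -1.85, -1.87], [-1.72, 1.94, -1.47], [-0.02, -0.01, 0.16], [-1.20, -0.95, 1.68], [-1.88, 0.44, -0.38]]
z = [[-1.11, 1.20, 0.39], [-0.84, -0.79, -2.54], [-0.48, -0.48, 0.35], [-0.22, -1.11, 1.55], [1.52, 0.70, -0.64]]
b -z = [[1.56, -3.05, -2.26], [-0.88, 2.73, 1.07], [0.46, 0.47, -0.19], [-0.98, 0.16, 0.13], [-3.40, -0.26, 0.26]]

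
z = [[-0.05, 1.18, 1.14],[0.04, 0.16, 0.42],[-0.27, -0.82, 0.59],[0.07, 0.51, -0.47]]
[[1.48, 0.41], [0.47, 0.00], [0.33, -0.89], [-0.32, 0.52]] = z@[[0.08, 0.63], [0.29, 0.66], [1.0, -0.30]]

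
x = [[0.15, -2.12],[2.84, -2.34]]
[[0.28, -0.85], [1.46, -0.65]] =x@[[0.43, 0.11], [-0.10, 0.41]]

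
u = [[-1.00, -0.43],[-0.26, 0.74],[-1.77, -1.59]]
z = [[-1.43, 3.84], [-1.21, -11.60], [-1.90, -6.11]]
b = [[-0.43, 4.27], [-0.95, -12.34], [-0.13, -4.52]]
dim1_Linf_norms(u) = [1.0, 0.74, 1.77]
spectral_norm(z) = 13.74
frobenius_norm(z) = 13.92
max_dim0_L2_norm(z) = 13.66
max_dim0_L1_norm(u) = 3.03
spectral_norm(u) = 2.61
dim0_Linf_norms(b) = [0.95, 12.34]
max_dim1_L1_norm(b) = 13.29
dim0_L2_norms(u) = [2.05, 1.81]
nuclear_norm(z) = 15.95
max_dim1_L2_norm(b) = 12.38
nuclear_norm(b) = 14.57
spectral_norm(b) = 13.84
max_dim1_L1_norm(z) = 12.81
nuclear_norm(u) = 3.41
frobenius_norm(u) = 2.73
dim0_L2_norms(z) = [2.67, 13.66]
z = u + b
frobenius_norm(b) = 13.86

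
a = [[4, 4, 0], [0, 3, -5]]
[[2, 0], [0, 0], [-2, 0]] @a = [[8, 8, 0], [0, 0, 0], [-8, -8, 0]]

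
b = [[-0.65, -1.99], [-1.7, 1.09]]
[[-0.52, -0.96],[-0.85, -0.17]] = b @ [[0.55, 0.34], [0.08, 0.37]]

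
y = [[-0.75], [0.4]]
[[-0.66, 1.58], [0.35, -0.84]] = y@[[0.88, -2.10]]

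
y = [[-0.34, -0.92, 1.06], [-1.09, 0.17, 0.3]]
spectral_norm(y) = 1.53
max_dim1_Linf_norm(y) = 1.09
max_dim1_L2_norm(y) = 1.44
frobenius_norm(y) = 1.84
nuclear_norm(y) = 2.55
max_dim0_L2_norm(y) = 1.14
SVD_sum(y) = [[-0.71, -0.66, 0.96], [-0.36, -0.34, 0.49]] + [[0.37, -0.26, 0.1],[-0.73, 0.51, -0.19]]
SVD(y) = [[-0.89, -0.45], [-0.45, 0.89]] @ diag([1.5348247739136485, 1.0182892091056053]) @ [[0.52, 0.48, -0.70], [-0.8, 0.56, -0.21]]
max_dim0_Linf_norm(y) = 1.09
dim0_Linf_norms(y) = [1.09, 0.92, 1.06]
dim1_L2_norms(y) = [1.44, 1.14]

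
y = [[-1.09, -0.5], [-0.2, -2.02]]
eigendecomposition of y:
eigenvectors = [[0.98,  0.44], [-0.19,  0.90]]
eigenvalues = [-0.99, -2.12]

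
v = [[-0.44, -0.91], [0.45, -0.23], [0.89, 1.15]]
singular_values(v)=[1.76, 0.53]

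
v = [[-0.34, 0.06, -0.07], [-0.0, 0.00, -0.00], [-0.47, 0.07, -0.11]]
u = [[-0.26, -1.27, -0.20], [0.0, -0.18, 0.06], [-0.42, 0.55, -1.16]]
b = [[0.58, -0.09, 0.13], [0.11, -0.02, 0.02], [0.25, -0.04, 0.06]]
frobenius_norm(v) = 0.60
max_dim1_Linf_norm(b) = 0.58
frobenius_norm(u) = 1.89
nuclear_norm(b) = 0.67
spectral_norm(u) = 1.47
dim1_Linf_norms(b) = [0.58, 0.11, 0.25]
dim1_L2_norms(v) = [0.35, 0.0, 0.49]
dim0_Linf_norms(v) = [0.47, 0.07, 0.11]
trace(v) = -0.45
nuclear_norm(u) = 2.66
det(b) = -0.00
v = u @ b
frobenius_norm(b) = 0.66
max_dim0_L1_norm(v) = 0.81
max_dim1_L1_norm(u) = 2.13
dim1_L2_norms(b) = [0.6, 0.11, 0.26]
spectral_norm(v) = 0.60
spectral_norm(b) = 0.66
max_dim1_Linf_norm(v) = 0.47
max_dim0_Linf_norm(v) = 0.47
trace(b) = 0.62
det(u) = 0.00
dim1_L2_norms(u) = [1.31, 0.19, 1.35]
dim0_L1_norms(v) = [0.81, 0.13, 0.18]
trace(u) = -1.60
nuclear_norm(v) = 0.61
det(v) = 0.00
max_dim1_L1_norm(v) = 0.65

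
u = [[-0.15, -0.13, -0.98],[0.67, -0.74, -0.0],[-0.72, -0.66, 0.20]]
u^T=[[-0.15, 0.67, -0.72],[-0.13, -0.74, -0.66],[-0.98, -0.0, 0.2]]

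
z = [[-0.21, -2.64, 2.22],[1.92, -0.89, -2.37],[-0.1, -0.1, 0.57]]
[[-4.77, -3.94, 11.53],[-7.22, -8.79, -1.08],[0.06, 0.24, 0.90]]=z@[[-2.93, -3.53, -1.43],[1.98, 1.89, -3.68],[-0.07, 0.14, 0.68]]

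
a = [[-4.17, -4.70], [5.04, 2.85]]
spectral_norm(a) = 8.43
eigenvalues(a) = [(-0.66+3.37j), (-0.66-3.37j)]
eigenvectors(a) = [[0.50-0.48j, 0.50+0.48j], [-0.72+0.00j, (-0.72-0j)]]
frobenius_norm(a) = 8.54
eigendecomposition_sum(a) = [[-2.08+1.34j, (-2.35-0.46j)],[2.52+0.49j, (1.43+2.03j)]] + [[-2.08-1.34j, -2.35+0.46j], [2.52-0.49j, (1.42-2.03j)]]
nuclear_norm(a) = 9.83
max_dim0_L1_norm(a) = 9.21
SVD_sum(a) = [[-4.78, -3.97], [4.38, 3.64]] + [[0.61, -0.73], [0.66, -0.79]]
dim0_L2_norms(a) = [6.54, 5.5]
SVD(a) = [[-0.74,0.68], [0.68,0.74]] @ diag([8.428633702762173, 1.4004049073970128]) @ [[0.77, 0.64], [0.64, -0.77]]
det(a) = 11.80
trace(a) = -1.32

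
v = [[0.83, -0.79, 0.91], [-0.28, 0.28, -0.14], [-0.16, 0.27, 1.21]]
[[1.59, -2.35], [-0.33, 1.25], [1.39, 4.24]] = v@[[4.29, -4.91],[3.56, 0.88],[0.92, 2.66]]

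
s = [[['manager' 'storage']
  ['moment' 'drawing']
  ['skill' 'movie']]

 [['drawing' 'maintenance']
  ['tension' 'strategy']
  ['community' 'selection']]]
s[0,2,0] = 'skill'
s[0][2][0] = 'skill'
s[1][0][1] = 'maintenance'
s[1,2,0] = 'community'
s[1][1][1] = 'strategy'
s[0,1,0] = 'moment'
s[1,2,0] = 'community'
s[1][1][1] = 'strategy'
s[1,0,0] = 'drawing'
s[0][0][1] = 'storage'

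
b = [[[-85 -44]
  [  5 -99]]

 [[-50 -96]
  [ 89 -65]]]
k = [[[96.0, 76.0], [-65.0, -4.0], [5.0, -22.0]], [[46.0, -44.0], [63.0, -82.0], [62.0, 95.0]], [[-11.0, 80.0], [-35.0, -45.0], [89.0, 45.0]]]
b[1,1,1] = -65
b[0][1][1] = -99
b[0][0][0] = -85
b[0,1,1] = -99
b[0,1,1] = -99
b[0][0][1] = -44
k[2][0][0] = -11.0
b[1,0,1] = -96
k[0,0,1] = 76.0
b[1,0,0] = -50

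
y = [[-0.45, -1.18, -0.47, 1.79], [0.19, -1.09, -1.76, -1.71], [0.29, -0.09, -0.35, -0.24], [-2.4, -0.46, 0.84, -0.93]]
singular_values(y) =[2.82, 2.75, 2.14, 0.0]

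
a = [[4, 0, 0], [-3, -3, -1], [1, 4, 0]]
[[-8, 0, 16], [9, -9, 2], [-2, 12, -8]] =a@[[-2, 0, 4], [0, 3, -3], [-3, 0, -5]]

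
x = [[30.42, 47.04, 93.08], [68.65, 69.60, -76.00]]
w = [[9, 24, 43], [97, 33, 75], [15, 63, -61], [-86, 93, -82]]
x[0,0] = 30.42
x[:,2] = [93.08, -76.0]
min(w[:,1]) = 24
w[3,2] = -82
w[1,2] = 75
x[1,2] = -76.0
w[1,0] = 97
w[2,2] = -61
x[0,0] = 30.42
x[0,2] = 93.08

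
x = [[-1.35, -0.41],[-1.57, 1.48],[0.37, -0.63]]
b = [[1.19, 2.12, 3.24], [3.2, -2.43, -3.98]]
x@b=[[-2.92, -1.87, -2.74], [2.87, -6.92, -10.98], [-1.58, 2.32, 3.71]]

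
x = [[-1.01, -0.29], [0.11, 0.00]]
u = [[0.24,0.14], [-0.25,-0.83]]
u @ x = [[-0.23, -0.07], [0.16, 0.07]]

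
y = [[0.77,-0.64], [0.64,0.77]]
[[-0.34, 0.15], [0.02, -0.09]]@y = [[-0.17, 0.33], [-0.04, -0.08]]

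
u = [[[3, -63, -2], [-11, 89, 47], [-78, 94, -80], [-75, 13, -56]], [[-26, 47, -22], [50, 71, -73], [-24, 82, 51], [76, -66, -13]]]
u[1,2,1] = 82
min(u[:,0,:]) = -63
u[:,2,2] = [-80, 51]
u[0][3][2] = -56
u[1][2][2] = 51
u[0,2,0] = -78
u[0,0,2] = -2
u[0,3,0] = -75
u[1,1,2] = -73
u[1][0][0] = -26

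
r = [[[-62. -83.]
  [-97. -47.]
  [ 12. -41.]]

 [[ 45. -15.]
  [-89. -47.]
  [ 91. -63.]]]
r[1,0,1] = -15.0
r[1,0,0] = 45.0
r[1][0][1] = -15.0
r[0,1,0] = -97.0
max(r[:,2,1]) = -41.0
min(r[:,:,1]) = -83.0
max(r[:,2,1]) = -41.0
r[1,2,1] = -63.0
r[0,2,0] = 12.0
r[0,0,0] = -62.0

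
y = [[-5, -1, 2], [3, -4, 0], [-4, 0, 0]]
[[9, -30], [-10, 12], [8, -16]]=y @ [[-2, 4], [1, 0], [0, -5]]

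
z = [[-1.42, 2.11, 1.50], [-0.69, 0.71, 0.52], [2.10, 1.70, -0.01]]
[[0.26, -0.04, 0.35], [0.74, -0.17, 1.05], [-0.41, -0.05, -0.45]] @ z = [[0.39, 1.12, 0.37], [1.27, 3.23, 1.01], [-0.33, -1.67, -0.64]]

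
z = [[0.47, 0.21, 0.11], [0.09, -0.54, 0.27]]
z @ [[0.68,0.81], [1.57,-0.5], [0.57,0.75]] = [[0.71, 0.36],[-0.63, 0.55]]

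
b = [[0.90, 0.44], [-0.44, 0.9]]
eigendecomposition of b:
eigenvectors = [[0.71+0.00j, (0.71-0j)], [0.00+0.71j, -0.71j]]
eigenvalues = [(0.9+0.44j), (0.9-0.44j)]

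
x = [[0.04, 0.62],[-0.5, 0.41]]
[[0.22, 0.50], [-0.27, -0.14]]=x @ [[0.78,  0.89], [0.30,  0.75]]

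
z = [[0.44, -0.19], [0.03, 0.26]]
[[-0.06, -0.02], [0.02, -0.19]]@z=[[-0.03, 0.01],  [0.00, -0.05]]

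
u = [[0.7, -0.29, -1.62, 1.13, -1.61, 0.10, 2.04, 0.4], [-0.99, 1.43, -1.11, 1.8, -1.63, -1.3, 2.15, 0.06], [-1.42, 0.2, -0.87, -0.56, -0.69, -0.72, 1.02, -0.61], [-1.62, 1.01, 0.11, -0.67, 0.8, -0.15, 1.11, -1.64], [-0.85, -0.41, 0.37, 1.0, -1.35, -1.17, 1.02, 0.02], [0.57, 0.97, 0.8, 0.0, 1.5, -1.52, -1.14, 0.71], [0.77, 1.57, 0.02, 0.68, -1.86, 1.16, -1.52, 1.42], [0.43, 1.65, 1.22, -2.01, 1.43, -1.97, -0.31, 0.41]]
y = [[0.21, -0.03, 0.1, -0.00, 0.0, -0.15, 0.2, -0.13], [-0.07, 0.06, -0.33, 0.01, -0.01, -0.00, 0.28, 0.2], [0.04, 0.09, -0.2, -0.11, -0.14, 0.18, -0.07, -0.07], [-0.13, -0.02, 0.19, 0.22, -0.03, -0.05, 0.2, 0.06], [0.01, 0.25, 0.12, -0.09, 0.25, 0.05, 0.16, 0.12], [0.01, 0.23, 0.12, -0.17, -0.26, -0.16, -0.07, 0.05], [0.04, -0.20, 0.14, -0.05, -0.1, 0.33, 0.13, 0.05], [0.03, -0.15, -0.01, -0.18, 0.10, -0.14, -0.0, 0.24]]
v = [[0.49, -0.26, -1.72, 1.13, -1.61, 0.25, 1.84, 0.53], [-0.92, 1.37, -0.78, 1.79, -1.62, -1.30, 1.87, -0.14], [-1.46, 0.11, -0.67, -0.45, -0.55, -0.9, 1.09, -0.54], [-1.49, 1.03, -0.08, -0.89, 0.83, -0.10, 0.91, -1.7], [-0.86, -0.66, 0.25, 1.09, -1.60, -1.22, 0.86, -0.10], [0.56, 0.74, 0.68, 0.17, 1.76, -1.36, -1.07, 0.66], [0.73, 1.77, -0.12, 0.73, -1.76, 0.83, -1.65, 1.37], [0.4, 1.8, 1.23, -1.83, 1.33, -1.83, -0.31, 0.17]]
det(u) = -33.67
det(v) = -38.35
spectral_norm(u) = 6.01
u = v + y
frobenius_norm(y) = 1.17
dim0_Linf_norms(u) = [1.62, 1.65, 1.62, 2.01, 1.86, 1.97, 2.15, 1.64]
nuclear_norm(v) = 20.75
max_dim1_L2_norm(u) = 4.06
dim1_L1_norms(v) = [7.83, 9.79, 5.77, 7.03, 6.64, 7.0, 8.96, 8.9]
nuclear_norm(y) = 3.05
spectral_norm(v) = 5.82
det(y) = 0.00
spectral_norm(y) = 0.54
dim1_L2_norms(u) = [3.38, 4.06, 2.35, 2.95, 2.5, 2.88, 3.56, 3.82]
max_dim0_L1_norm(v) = 11.06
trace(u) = -3.39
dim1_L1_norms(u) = [7.89, 10.47, 6.09, 7.11, 6.19, 7.21, 9.0, 9.43]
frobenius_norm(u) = 9.16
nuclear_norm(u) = 21.09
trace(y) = 0.75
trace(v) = -4.14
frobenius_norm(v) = 8.96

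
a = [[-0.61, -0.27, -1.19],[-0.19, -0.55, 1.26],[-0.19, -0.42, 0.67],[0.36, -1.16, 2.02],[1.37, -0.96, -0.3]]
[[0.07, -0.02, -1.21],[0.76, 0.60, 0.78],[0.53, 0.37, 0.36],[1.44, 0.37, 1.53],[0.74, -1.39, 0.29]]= a @ [[-0.07, -0.83, 0.47], [-0.93, 0.14, 0.13], [0.19, 0.41, 0.75]]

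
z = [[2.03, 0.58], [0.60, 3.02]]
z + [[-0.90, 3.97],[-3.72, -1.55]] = [[1.13, 4.55],[-3.12, 1.47]]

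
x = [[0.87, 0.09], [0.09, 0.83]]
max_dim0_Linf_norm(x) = 0.87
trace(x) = 1.70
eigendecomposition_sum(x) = [[0.57, 0.46], [0.46, 0.37]] + [[0.30, -0.37], [-0.37, 0.46]]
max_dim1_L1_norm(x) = 0.96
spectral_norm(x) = 0.94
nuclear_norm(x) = 1.70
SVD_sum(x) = [[0.57,0.46], [0.46,0.37]] + [[0.30, -0.37], [-0.37, 0.46]]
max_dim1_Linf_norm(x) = 0.87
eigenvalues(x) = [0.94, 0.76]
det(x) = 0.71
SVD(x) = [[-0.78,-0.63], [-0.63,0.78]] @ diag([0.9421954445729288, 0.757804555427071]) @ [[-0.78, -0.63], [-0.63, 0.78]]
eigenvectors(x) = [[0.78, -0.63], [0.63, 0.78]]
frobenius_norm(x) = 1.21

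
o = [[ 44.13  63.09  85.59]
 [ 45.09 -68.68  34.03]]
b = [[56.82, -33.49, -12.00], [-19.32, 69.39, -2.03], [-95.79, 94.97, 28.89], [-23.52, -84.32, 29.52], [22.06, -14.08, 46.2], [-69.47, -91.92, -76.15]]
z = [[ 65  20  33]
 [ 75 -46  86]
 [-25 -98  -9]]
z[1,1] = -46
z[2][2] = -9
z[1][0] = 75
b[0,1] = -33.49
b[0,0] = 56.82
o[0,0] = 44.13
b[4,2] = 46.2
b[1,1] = 69.39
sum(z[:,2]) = 110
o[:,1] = [63.09, -68.68]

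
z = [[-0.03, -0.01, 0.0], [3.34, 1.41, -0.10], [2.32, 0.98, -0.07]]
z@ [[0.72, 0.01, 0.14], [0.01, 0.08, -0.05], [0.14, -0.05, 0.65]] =[[-0.02,-0.00,-0.00],[2.4,0.15,0.33],[1.67,0.11,0.23]]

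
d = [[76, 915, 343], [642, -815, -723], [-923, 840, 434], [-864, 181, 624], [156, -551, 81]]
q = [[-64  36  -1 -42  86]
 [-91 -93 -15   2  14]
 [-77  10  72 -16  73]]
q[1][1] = -93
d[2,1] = 840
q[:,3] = [-42, 2, -16]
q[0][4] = 86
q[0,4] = 86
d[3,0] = -864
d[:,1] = [915, -815, 840, 181, -551]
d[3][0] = -864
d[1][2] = -723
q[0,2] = -1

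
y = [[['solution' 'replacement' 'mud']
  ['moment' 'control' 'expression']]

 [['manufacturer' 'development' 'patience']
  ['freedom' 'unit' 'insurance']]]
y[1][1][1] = 'unit'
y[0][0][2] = 'mud'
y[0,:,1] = ['replacement', 'control']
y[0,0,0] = 'solution'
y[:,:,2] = [['mud', 'expression'], ['patience', 'insurance']]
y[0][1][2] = 'expression'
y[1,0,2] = 'patience'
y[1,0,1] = 'development'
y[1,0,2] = 'patience'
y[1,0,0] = 'manufacturer'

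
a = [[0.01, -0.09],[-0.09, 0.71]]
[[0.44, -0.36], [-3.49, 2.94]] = a @ [[0.81, -5.45], [-4.81, 3.45]]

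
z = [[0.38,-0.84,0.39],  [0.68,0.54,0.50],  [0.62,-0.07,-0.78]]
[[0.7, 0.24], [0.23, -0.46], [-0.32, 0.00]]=z @ [[0.22, -0.22], [-0.44, -0.45], [0.63, -0.14]]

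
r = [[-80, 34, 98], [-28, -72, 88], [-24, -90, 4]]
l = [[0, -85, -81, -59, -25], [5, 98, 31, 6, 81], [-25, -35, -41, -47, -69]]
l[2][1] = -35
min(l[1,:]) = 5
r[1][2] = 88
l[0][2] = -81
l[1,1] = 98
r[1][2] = 88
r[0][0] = -80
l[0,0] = 0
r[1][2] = 88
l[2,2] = -41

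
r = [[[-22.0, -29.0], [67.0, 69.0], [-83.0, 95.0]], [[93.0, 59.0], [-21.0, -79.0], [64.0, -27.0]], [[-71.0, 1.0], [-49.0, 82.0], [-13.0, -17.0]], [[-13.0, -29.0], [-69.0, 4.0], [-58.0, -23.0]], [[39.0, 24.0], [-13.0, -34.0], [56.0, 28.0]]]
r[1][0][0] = 93.0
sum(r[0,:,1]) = 135.0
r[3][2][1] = -23.0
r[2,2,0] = -13.0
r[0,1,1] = 69.0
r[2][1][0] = -49.0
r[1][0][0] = 93.0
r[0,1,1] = 69.0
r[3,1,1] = 4.0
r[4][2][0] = 56.0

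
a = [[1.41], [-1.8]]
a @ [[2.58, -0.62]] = [[3.64, -0.87], [-4.64, 1.12]]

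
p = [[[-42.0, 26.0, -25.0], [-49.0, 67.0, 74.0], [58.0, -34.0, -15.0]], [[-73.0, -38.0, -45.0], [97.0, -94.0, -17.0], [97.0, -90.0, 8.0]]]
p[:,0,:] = [[-42.0, 26.0, -25.0], [-73.0, -38.0, -45.0]]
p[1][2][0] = 97.0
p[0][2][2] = -15.0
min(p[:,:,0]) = -73.0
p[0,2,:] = [58.0, -34.0, -15.0]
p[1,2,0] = 97.0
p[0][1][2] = 74.0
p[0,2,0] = 58.0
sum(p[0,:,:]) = 60.0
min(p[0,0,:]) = -42.0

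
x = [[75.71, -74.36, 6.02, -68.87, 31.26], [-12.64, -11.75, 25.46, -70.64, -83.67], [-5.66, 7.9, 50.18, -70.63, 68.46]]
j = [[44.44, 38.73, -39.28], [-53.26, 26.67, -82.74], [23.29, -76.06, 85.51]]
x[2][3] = -70.63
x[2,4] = 68.46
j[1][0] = -53.26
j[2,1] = -76.06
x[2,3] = -70.63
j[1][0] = -53.26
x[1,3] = -70.64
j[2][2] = 85.51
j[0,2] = -39.28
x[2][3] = -70.63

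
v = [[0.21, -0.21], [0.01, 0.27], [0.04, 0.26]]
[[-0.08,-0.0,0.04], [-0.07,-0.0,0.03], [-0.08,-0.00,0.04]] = v@[[-0.60, -0.03, 0.28], [-0.22, -0.01, 0.10]]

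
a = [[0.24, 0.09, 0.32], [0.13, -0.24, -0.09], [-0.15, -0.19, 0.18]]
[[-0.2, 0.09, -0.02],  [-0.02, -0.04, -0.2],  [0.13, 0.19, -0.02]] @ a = [[-0.03, -0.04, -0.08], [0.02, 0.05, -0.04], [0.06, -0.03, 0.02]]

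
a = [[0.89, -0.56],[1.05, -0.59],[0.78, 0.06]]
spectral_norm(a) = 1.73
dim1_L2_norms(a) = [1.05, 1.2, 0.78]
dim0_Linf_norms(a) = [1.05, 0.59]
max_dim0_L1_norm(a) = 2.72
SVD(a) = [[-0.6, -0.33], [-0.69, -0.23], [-0.4, 0.91]] @ diag([1.730713586819027, 0.41584910773021905]) @ [[-0.91, 0.42], [0.42, 0.91]]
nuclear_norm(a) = 2.15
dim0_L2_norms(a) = [1.58, 0.82]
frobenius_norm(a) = 1.78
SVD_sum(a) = [[0.95, -0.44], [1.09, -0.5], [0.62, -0.29]] + [[-0.06,  -0.12], [-0.04,  -0.09], [0.16,  0.35]]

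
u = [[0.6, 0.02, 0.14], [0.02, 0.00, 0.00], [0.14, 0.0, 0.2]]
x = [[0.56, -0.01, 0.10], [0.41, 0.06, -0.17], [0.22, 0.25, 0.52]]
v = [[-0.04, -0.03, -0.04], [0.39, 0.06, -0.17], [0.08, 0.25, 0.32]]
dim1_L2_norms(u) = [0.62, 0.02, 0.24]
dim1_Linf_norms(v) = [0.04, 0.39, 0.32]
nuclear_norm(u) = 0.80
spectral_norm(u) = 0.64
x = v + u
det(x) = 0.05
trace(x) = 1.14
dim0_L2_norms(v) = [0.4, 0.26, 0.36]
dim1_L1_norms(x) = [0.67, 0.64, 0.99]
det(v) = -0.00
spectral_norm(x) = 0.77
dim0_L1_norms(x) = [1.19, 0.32, 0.79]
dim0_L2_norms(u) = [0.62, 0.02, 0.24]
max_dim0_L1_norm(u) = 0.76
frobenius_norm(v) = 0.60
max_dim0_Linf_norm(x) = 0.56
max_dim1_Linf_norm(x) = 0.56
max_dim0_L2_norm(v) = 0.4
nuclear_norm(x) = 1.44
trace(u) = 0.80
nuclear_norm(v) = 0.86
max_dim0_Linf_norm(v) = 0.39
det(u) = -0.00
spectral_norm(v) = 0.43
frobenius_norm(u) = 0.66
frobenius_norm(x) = 0.95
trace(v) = 0.34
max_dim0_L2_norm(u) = 0.62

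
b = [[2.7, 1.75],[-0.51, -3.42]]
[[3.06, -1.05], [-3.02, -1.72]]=b @[[0.62, -0.79], [0.79, 0.62]]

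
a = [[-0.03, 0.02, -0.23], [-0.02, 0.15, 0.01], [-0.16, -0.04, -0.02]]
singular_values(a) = [0.24, 0.17, 0.14]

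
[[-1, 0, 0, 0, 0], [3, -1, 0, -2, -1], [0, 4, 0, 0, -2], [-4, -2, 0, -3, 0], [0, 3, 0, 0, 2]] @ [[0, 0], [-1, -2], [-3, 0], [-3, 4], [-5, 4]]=[[0, 0], [12, -10], [6, -16], [11, -8], [-13, 2]]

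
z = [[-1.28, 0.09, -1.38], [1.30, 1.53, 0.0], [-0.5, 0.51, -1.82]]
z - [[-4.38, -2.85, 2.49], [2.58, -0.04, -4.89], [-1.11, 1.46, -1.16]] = [[3.1, 2.94, -3.87], [-1.28, 1.57, 4.89], [0.61, -0.95, -0.66]]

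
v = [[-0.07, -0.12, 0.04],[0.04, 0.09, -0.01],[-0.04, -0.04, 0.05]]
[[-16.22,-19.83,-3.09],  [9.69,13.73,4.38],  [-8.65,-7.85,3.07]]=v @ [[206.11, 137.76, 51.91], [16.7, 94.50, 40.67], [5.29, 28.78, 135.49]]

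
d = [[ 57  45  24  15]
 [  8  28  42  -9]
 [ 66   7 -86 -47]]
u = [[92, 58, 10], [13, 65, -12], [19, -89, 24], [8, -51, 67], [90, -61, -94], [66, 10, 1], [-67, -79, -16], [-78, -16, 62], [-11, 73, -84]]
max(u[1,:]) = 65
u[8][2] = -84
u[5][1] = 10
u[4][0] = 90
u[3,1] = -51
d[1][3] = -9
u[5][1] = 10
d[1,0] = 8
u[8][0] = -11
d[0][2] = 24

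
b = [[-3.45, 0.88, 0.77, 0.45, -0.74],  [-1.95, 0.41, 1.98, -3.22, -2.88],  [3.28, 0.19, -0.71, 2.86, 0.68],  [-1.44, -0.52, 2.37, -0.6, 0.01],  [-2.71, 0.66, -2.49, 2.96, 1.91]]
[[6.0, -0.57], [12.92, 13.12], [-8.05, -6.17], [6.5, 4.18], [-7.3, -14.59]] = b@[[-0.98, 0.55], [0.53, -0.24], [2.04, 1.55], [-0.9, -1.99], [-1.34, -1.67]]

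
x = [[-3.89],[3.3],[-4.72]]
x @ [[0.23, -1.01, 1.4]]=[[-0.89, 3.93, -5.45], [0.76, -3.33, 4.62], [-1.09, 4.77, -6.61]]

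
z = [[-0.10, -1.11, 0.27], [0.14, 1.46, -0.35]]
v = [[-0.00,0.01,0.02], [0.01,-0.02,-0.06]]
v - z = [[0.10,1.12,-0.25], [-0.13,-1.48,0.29]]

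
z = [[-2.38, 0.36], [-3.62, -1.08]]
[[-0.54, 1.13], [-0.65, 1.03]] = z@[[0.21, -0.41], [-0.10, 0.42]]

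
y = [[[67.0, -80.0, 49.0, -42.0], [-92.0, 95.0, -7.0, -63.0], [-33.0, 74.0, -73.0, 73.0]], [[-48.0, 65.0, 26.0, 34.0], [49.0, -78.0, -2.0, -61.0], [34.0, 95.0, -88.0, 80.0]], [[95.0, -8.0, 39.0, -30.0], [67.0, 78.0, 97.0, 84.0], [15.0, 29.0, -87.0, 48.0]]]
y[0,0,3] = -42.0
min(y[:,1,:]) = -92.0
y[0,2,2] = -73.0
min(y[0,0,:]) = -80.0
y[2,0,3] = -30.0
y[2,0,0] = 95.0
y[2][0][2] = 39.0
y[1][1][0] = 49.0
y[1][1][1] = -78.0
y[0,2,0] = -33.0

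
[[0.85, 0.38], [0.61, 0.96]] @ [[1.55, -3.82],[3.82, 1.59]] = [[2.77,  -2.64], [4.61,  -0.80]]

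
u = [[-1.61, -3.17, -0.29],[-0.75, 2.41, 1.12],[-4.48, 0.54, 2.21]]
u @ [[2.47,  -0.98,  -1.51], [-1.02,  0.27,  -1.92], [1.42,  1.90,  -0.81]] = [[-1.16, 0.17, 8.75], [-2.72, 3.51, -4.40], [-8.48, 8.74, 3.94]]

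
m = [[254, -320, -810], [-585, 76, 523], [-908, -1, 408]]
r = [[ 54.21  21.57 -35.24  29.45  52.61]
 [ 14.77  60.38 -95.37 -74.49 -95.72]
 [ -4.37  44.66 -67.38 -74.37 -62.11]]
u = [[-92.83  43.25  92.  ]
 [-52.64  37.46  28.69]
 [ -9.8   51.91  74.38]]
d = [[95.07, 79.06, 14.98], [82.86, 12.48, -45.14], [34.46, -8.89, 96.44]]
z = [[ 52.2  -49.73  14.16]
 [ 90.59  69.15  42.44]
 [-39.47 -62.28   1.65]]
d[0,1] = 79.06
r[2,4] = -62.11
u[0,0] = -92.83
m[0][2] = -810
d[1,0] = 82.86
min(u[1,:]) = -52.64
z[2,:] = [-39.47, -62.28, 1.65]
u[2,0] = -9.8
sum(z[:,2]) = 58.24999999999999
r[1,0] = 14.77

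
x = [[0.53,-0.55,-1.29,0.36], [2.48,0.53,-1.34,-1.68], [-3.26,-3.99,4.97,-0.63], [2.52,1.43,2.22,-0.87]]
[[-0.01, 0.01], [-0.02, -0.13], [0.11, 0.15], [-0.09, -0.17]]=x @ [[-0.03, -0.04], [-0.01, -0.02], [-0.01, -0.01], [-0.03, 0.02]]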